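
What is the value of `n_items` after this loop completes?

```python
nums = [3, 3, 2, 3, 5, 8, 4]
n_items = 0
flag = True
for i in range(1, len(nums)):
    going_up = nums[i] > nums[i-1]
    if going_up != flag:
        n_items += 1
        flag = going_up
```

Count direction changes in [3, 3, 2, 3, 5, 8, 4]
`n_items` takes the values: 0 → 1 → 2 → 3

Answer: 3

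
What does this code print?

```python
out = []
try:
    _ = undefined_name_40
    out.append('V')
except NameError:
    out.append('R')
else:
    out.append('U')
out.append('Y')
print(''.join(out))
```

Execution trace: 'R' (except NameError) → 'Y' (after the try/except). Output: RY

Answer: RY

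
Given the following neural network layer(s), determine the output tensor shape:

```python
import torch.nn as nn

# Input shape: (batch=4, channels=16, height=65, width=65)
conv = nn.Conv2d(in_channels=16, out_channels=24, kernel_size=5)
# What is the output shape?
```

Input: (4, 16, 65, 65) -> Output: (4, 24, 61, 61)

Answer: (4, 24, 61, 61)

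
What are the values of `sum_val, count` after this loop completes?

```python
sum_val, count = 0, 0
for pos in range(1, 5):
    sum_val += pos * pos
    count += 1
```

Sum of squares and count
`sum_val, count` takes the values: (0, 0) → (1, 0) → (1, 1) → (5, 1) → (5, 2) → (14, 2) → (14, 3) → (30, 3) → (30, 4)

Answer: 30, 4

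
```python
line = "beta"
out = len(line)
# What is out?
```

Trace:
`line = "beta"` → line = 'beta'
`out = len(line)` → out = 4
So out = 4

Answer: 4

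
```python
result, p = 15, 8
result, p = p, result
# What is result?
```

Trace:
`result, p = 15, 8` → result = 15; p = 8
`result, p = p, result` → result = 8; p = 15
So result = 8

Answer: 8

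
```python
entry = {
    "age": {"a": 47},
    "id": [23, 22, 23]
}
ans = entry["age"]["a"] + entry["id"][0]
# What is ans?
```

Trace:
`entry = { ...` → entry = {'age': {'a': 47}, 'id': [23, 22, 23]}
`ans = entry["age"]["a"] + entry["id"][0]` → ans = 70
So ans = 70

Answer: 70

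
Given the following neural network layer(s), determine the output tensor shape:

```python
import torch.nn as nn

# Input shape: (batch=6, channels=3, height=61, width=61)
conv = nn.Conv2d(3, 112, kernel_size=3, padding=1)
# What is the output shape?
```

Input: (6, 3, 61, 61) -> Output: (6, 112, 61, 61)

Answer: (6, 112, 61, 61)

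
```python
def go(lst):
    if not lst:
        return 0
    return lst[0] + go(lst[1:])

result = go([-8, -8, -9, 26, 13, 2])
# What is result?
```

(-8) + (-8) + (-9) + 26 + 13 + 2 + 0 = 16

Answer: 16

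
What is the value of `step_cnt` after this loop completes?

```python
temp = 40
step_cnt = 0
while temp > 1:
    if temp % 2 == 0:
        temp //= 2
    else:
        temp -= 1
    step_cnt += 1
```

Steps to reduce 40 to 1
`step_cnt` takes the values: 0 → 1 → 2 → 3 → 4 → 5 → 6

Answer: 6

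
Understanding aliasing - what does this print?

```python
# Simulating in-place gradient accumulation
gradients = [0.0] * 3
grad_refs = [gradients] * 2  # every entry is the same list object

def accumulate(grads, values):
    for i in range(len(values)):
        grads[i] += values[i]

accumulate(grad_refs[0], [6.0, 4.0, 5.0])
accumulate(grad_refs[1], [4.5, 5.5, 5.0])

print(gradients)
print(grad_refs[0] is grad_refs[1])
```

Key concept: gradient accumulation aliasing.
Step by step:
`gradients = [0.0] * 3` → gradients = [0.0, 0.0, 0.0]
`grad_refs = [gradients] * 2` → grad_refs = [[0.0, 0.0, 0.0], [0.0, 0.0, 0.0]]
`accumulate(grad_refs[0], [6.0, 4.0, 5.0])` → gradients = [6.0, 4.0, 5.0]; grad_refs = [[6.0, 4.0, 5.0], [6.0, 4.0, 5.0]]
`accumulate(grad_refs[1], [4.5, 5.5, 5.0])` → gradients = [10.5, 9.5, 10.0]; grad_refs = [[10.5, 9.5, 10.0], [10.5, 9.5, 10.0]]
`print(gradients)` → prints [10.5, 9.5, 10.0]
`print(grad_refs[0] is grad_refs[1])` → prints True

Answer:
[10.5, 9.5, 10.0]
True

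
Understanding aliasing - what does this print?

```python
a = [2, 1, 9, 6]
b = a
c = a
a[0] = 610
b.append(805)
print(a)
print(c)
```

Key concept: multiple aliases.
Step by step:
`a = [2, 1, 9, 6]` → a = [2, 1, 9, 6]
`b = a` → b = [2, 1, 9, 6] (same object as a)
`c = a` → c = [2, 1, 9, 6] (same object as a, b)
`a[0] = 610` → a = [610, 1, 9, 6] (same object as b, c); b = [610, 1, 9, 6] (same object as a, c); c = [610, 1, 9, 6] (same object as a, b)
`b.append(805)` → a = [610, 1, 9, 6, 805] (same object as b, c); b = [610, 1, 9, 6, 805] (same object as a, c); c = [610, 1, 9, 6, 805] (same object as a, b)
`print(a)` → prints [610, 1, 9, 6, 805]
`print(c)` → prints [610, 1, 9, 6, 805]

Answer:
[610, 1, 9, 6, 805]
[610, 1, 9, 6, 805]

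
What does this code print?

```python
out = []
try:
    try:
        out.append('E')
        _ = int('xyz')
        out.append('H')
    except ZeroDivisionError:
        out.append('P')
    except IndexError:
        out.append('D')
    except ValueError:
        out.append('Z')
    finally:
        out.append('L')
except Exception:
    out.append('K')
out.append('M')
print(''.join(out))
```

Execution trace: 'E' (inner try body) → 'Z' (inner except ValueError) → 'L' (inner finally) → 'M' (after the try/except). Output: EZLM

Answer: EZLM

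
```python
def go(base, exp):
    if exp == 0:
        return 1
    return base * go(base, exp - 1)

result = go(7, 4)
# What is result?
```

go(7, 4) = 7 * 7 * 7 * 7 = 2401

Answer: 2401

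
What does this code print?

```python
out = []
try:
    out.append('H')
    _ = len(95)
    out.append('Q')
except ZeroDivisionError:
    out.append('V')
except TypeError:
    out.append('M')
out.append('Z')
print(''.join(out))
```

Execution trace: 'H' (try body) → 'M' (except TypeError) → 'Z' (after the try/except). Output: HMZ

Answer: HMZ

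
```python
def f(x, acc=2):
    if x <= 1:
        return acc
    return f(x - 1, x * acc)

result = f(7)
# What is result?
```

Accumulator trace (n, acc): (7, 2) -> (6, 14) -> (5, 84) -> (4, 420) -> (3, 1680) -> (2, 5040) -> (1, 10080) -> return 10080

Answer: 10080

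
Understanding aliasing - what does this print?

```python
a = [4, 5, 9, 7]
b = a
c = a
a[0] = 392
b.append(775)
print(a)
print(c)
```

Key concept: multiple aliases.
Step by step:
`a = [4, 5, 9, 7]` → a = [4, 5, 9, 7]
`b = a` → b = [4, 5, 9, 7] (same object as a)
`c = a` → c = [4, 5, 9, 7] (same object as a, b)
`a[0] = 392` → a = [392, 5, 9, 7] (same object as b, c); b = [392, 5, 9, 7] (same object as a, c); c = [392, 5, 9, 7] (same object as a, b)
`b.append(775)` → a = [392, 5, 9, 7, 775] (same object as b, c); b = [392, 5, 9, 7, 775] (same object as a, c); c = [392, 5, 9, 7, 775] (same object as a, b)
`print(a)` → prints [392, 5, 9, 7, 775]
`print(c)` → prints [392, 5, 9, 7, 775]

Answer:
[392, 5, 9, 7, 775]
[392, 5, 9, 7, 775]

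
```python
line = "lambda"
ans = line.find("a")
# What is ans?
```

Trace:
`line = "lambda"` → line = 'lambda'
`ans = line.find("a")` → ans = 1
So ans = 1

Answer: 1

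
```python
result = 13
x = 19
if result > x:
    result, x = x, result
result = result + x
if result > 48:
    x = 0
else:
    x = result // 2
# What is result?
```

Trace:
`result = 13` → result = 13
`x = 19` → x = 19
`if result > x: ...` → result > x is False → no variable changes
`result = result + x` → result = 32
`if result > 48: ...` → result > 48 is False, take else branch → x = 16
So result = 32

Answer: 32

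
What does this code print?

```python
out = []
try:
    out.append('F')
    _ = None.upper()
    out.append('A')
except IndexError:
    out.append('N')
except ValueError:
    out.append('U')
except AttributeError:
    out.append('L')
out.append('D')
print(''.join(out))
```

Execution trace: 'F' (try body) → 'L' (except AttributeError) → 'D' (after the try/except). Output: FLD

Answer: FLD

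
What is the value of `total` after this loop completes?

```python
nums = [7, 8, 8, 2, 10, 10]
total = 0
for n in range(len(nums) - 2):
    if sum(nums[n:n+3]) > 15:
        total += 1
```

Count windows with sum > 15
`total` takes the values: 0 → 1 → 2 → 3 → 4

Answer: 4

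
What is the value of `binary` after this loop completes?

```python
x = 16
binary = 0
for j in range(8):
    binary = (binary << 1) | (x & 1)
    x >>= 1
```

Reverse lowest 8 bits of 16
`binary` takes the values: 0 → 1 → 2 → 4 → 8

Answer: 8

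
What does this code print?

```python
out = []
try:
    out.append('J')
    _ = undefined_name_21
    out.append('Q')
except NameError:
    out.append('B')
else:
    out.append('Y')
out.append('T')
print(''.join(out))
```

Execution trace: 'J' (try body) → 'B' (except NameError) → 'T' (after the try/except). Output: JBT

Answer: JBT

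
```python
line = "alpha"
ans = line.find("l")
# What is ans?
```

Trace:
`line = "alpha"` → line = 'alpha'
`ans = line.find("l")` → ans = 1
So ans = 1

Answer: 1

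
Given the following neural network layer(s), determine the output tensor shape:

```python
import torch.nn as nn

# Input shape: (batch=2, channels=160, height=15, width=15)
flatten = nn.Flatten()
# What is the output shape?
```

Input: (2, 160, 15, 15) -> Output: (2, 36000)

Answer: (2, 36000)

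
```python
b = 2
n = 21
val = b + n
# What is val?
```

Trace:
`b = 2` → b = 2
`n = 21` → n = 21
`val = b + n` → val = 23
So val = 23

Answer: 23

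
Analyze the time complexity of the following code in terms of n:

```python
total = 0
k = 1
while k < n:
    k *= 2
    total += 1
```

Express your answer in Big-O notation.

Each loop level contributes: log n. Multiplying the contributions gives O(log n).

Answer: O(log n)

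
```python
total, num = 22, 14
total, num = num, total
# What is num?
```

Trace:
`total, num = 22, 14` → total = 22; num = 14
`total, num = num, total` → total = 14; num = 22
So num = 22

Answer: 22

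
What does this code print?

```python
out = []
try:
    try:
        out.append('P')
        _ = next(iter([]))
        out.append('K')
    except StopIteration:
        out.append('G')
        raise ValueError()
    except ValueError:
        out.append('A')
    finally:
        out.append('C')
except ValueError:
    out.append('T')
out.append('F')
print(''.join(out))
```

Execution trace: 'P' (try body) → 'G' (except StopIteration) → 'C' (finally) → 'T' (outer except ValueError) → 'F' (after the try/except). Output: PGCTF

Answer: PGCTF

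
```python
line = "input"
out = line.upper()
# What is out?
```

Trace:
`line = "input"` → line = 'input'
`out = line.upper()` → out = 'INPUT'
So out = 'INPUT'

Answer: 'INPUT'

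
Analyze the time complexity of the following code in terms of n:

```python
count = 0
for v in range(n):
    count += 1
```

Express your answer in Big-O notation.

Each loop level contributes: n. Multiplying the contributions gives O(n).

Answer: O(n)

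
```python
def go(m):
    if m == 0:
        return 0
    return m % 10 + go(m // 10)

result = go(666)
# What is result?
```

Sum of digits of 666: 6 + 6 + 6 = 18

Answer: 18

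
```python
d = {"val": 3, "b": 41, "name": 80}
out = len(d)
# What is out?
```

Trace:
`d = {"val": 3, "b": 41, "name": 80}` → d = {'val': 3, 'b': 41, 'name': 80}
`out = len(d)` → out = 3
So out = 3

Answer: 3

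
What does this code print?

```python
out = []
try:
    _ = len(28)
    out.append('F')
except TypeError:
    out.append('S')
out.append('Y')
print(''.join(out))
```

Execution trace: 'S' (except TypeError) → 'Y' (after the try/except). Output: SY

Answer: SY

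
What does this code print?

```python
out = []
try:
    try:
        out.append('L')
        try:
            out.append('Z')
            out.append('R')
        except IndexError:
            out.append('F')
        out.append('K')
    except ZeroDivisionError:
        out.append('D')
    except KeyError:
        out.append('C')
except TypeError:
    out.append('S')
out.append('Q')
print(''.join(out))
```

Execution trace: 'L' (try body) → 'Z' (inner try body) → 'R' (inner try body, no exception) → 'K' (try body, no exception) → 'Q' (after the try/except). Output: LZRKQ

Answer: LZRKQ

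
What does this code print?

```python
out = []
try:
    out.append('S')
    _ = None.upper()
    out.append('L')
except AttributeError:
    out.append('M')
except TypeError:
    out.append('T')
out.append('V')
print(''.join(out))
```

Execution trace: 'S' (try body) → 'M' (except AttributeError) → 'V' (after the try/except). Output: SMV

Answer: SMV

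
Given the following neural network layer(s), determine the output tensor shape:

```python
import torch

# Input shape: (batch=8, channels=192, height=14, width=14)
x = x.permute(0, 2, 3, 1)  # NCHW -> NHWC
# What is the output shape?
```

Input: (8, 192, 14, 14) -> Output: (8, 14, 14, 192)

Answer: (8, 14, 14, 192)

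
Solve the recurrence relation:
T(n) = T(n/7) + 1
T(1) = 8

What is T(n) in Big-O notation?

Each step divides n by 7 and adds 1. After log_7(n) steps we reach T(1)=8. So T(n) = 1·log_7(n) + 8 = O(log n).

Answer: O(log n)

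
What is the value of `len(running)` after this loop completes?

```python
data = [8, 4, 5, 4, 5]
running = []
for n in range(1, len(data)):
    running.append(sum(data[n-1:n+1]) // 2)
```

Number of 2-element averages
`running` takes the values: [] → [6] → [6, 4] → [6, 4, 4] → [6, 4, 4, 4]
So `len(running)` = 4

Answer: 4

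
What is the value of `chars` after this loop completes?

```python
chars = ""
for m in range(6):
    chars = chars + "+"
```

Repeat '+' 6 times
`chars` takes the values: "" → "+" → "++" → "+++" → "++++" → "+++++" → "++++++"

Answer: "++++++"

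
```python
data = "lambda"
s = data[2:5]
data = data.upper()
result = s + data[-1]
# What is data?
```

Trace:
`data = "lambda"` → data = 'lambda'
`s = data[2:5]` → s = 'mbd'
`data = data.upper()` → data = 'LAMBDA'
`result = s + data[-1]` → result = 'mbdA'
So data = 'LAMBDA'

Answer: 'LAMBDA'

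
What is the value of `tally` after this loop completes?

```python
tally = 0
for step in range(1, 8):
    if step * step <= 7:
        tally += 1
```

Count numbers where step² ≤ 7
`tally` takes the values: 0 → 1 → 2

Answer: 2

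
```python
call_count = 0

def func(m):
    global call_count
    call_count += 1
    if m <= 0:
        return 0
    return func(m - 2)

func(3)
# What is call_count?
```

Linear recursion stepping by 2: 3 calls from m=3 down to ≤0.

Answer: 3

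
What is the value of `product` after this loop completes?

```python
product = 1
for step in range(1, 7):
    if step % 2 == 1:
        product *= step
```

Product of odd numbers 1 to 6
`product` takes the values: 1 → 3 → 15

Answer: 15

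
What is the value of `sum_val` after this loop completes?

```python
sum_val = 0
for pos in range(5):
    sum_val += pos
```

Sum of 0 to 4 = 10
`sum_val` takes the values: 0 → 1 → 3 → 6 → 10

Answer: 10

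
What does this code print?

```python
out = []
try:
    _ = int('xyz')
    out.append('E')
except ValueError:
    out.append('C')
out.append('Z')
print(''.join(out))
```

Execution trace: 'C' (except ValueError) → 'Z' (after the try/except). Output: CZ

Answer: CZ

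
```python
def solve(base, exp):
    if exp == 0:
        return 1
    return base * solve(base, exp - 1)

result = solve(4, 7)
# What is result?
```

solve(4, 7) = 4 * 4 * 4 * 4 * 4 * 4 * 4 = 16384

Answer: 16384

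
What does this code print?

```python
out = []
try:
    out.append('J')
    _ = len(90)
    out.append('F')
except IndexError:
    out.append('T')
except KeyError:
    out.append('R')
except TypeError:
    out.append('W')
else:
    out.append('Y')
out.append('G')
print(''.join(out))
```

Execution trace: 'J' (try body) → 'W' (except TypeError) → 'G' (after the try/except). Output: JWG

Answer: JWG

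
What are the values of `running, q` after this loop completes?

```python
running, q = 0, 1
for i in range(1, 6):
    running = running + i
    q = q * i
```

Sum and factorial of 1 to 5
`running, q` takes the values: (0, 1) → (1, 1) → (3, 1) → (3, 2) → (6, 2) → (6, 6) → (10, 6) → (10, 24) → (15, 24) → (15, 120)

Answer: 15, 120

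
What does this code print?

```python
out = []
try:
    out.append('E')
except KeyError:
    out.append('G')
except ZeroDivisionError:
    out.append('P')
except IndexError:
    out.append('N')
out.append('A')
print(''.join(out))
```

Execution trace: 'E' (try body, no exception) → 'A' (after the try/except). Output: EA

Answer: EA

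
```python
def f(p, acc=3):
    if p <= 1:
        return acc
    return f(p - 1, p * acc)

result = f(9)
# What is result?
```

Accumulator trace (n, acc): (9, 3) -> (8, 27) -> (7, 216) -> (6, 1512) -> (5, 9072) -> (4, 45360) -> (3, 181440) -> (2, 544320) -> (1, 1088640) -> return 1088640

Answer: 1088640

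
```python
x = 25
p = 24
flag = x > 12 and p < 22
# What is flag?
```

Trace:
`x = 25` → x = 25
`p = 24` → p = 24
`flag = x > 12 and p < 22` → flag = False
So flag = False

Answer: False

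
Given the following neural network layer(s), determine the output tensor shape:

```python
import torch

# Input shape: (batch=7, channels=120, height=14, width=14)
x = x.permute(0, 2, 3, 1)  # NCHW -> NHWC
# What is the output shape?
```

Input: (7, 120, 14, 14) -> Output: (7, 14, 14, 120)

Answer: (7, 14, 14, 120)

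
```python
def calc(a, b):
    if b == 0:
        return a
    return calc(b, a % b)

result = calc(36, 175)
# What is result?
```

calc(36, 175) -> calc(175, 36) -> calc(36, 31) -> calc(31, 5) -> calc(5, 1) -> calc(1, 0) -> 1

Answer: 1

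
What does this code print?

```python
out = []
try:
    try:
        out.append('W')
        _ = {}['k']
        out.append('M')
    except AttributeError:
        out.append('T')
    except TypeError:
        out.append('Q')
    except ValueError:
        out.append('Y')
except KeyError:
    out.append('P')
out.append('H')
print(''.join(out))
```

Execution trace: 'W' (try body) → 'P' (outer except KeyError) → 'H' (after the try/except). Output: WPH

Answer: WPH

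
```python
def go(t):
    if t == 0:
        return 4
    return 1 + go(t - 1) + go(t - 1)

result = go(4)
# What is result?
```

go(t) = 1 + 2·go(t-1), go(0)=4. Closed form: (4+1)·2^4 - 1 = 79.

Answer: 79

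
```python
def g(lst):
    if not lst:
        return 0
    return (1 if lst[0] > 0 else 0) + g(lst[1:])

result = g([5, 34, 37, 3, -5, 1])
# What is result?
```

Count of positive elements in [5, 34, 37, 3, -5, 1] = 5

Answer: 5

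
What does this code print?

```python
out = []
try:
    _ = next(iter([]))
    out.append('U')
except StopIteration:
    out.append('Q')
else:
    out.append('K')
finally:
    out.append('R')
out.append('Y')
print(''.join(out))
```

Execution trace: 'Q' (except StopIteration) → 'R' (finally) → 'Y' (after the try/except). Output: QRY

Answer: QRY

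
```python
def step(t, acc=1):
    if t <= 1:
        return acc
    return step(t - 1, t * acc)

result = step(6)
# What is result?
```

Accumulator trace (n, acc): (6, 1) -> (5, 6) -> (4, 30) -> (3, 120) -> (2, 360) -> (1, 720) -> return 720

Answer: 720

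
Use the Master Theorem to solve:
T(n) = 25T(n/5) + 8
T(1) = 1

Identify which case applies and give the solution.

a=25, b=5, f(n)=8. log_5(25) = 2. Since c=0 < 2, Case 1 applies: T(n) = Θ(n^log_b(a)) = O(n^2).

Answer: O(n^2) - Case 1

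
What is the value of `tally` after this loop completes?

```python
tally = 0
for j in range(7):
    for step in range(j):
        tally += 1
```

Triangle number: 0+1+2+...+6
`tally` takes the values: 0 → 1 → 2 → 3 → 4 → 5 → 6 → 7 → 8 → 9 → 10 → 11 → 12 → 13 → 14 → 15 → 16 → 17 → 18 → 19 → 20 → 21

Answer: 21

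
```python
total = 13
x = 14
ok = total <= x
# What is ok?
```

Trace:
`total = 13` → total = 13
`x = 14` → x = 14
`ok = total <= x` → ok = True
So ok = True

Answer: True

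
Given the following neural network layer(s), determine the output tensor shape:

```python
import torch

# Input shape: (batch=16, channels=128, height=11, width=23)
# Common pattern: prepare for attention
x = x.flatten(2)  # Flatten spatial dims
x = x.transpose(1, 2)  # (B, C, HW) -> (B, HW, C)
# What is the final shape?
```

Input: (16, 128, 11, 23) -> after flatten(2): (16, 128, 253) -> Output: (16, 253, 128)

Answer: (16, 253, 128)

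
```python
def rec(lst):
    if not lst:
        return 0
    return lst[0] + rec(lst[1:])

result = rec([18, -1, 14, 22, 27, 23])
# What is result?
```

18 + (-1) + 14 + 22 + 27 + 23 + 0 = 103

Answer: 103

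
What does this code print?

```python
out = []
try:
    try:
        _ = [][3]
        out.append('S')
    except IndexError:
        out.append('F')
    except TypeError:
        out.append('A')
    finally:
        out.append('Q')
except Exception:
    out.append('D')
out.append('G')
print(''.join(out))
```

Execution trace: 'F' (inner except IndexError) → 'Q' (inner finally) → 'G' (after the try/except). Output: FQG

Answer: FQG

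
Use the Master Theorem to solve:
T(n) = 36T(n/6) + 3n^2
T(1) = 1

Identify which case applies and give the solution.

a=36, b=6, f(n)=3n^2. log_6(36) = 2. Since c=2 = 2, Case 2 applies: T(n) = Θ(n^log_b(a) · log n) = O(n^2 log n).

Answer: O(n^2 log n) - Case 2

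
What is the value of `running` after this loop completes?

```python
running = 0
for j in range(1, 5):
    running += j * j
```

Sum of squares 1² to 4² = 30
`running` takes the values: 0 → 1 → 5 → 14 → 30

Answer: 30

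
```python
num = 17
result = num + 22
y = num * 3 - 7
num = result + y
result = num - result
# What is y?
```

Trace:
`num = 17` → num = 17
`result = num + 22` → result = 39
`y = num * 3 - 7` → y = 44
`num = result + y` → num = 83
`result = num - result` → result = 44
So y = 44

Answer: 44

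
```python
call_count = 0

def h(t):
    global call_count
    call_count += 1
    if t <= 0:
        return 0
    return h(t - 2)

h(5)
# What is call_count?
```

Linear recursion stepping by 2: 4 calls from t=5 down to ≤0.

Answer: 4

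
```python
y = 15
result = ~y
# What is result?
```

Trace:
`y = 15` → y = 15
`result = ~y` → result = -16
So result = -16

Answer: -16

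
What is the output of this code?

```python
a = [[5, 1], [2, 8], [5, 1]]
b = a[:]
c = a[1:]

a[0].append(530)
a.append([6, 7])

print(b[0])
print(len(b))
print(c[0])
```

Key concept: slice with nested mutation.
Step by step:
`a = [[5, 1], [2, 8], [5, 1]]` → a = [[5, 1], [2, 8], [5, 1]]
`b = a[:]` → b = [[5, 1], [2, 8], [5, 1]]
`c = a[1:]` → c = [[2, 8], [5, 1]]
`a[0].append(530)` → a = [[5, 1, 530], [2, 8], [5, 1]]; b = [[5, 1, 530], [2, 8], [5, 1]]
`a.append([6, 7])` → a = [[5, 1, 530], [2, 8], [5, 1], [6, 7]]
`print(b[0])` → prints [5, 1, 530]
`print(len(b))` → prints 3
`print(c[0])` → prints [2, 8]

Answer:
[5, 1, 530]
3
[2, 8]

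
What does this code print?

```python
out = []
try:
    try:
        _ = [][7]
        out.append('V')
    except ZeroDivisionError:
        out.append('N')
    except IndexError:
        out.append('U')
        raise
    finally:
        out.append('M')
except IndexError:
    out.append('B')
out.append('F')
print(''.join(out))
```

Execution trace: 'U' (inner except IndexError) → 'M' (inner finally) → 'B' (outer except IndexError) → 'F' (after the try/except). Output: UMBF

Answer: UMBF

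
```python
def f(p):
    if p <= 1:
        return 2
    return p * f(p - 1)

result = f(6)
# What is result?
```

f(6) = 6 * 5 * 4 * 3 * 2 * 2 = 1440

Answer: 1440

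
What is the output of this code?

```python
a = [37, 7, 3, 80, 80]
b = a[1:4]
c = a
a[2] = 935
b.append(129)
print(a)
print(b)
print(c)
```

Key concept: slice vs alias.
Step by step:
`a = [37, 7, 3, 80, 80]` → a = [37, 7, 3, 80, 80]
`b = a[1:4]` → b = [7, 3, 80]
`c = a` → c = [37, 7, 3, 80, 80] (same object as a)
`a[2] = 935` → a = [37, 7, 935, 80, 80] (same object as c); c = [37, 7, 935, 80, 80] (same object as a)
`b.append(129)` → b = [7, 3, 80, 129]
`print(a)` → prints [37, 7, 935, 80, 80]
`print(b)` → prints [7, 3, 80, 129]
`print(c)` → prints [37, 7, 935, 80, 80]

Answer:
[37, 7, 935, 80, 80]
[7, 3, 80, 129]
[37, 7, 935, 80, 80]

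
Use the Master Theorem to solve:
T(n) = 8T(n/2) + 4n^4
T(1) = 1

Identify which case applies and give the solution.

a=8, b=2, f(n)=4n^4. log_2(8) = 3. Since c=4 > 3 and the regularity condition holds (8(n/2)^4 = (8/2^4)n^4 with 8/2^4 < 1), Case 3 applies: T(n) = Θ(f(n)) = O(n^4).

Answer: O(n^4) - Case 3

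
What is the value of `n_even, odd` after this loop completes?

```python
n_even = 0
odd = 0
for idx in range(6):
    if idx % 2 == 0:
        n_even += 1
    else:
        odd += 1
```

Count evens and odds in range(6)
`n_even, odd` takes the values: (0, 0) → (1, 0) → (1, 1) → (2, 1) → (2, 2) → (3, 2) → (3, 3)

Answer: 3, 3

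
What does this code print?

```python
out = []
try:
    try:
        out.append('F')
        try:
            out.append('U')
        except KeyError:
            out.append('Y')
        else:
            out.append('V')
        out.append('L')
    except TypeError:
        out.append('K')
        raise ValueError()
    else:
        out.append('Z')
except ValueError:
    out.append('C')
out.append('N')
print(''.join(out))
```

Execution trace: 'F' (try body) → 'U' (inner try body, no exception) → 'V' (inner else) → 'L' (try body, no exception) → 'Z' (else) → 'N' (after the try/except). Output: FUVLZN

Answer: FUVLZN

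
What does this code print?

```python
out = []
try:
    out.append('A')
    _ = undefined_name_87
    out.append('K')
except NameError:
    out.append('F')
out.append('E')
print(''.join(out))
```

Execution trace: 'A' (try body) → 'F' (except NameError) → 'E' (after the try/except). Output: AFE

Answer: AFE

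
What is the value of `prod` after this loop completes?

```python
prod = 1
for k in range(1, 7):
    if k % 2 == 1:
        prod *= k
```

Product of odd numbers 1 to 6
`prod` takes the values: 1 → 3 → 15

Answer: 15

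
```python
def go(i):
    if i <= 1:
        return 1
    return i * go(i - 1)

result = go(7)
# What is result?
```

go(7) = 7 * 6 * 5 * 4 * 3 * 2 * 1 = 5040

Answer: 5040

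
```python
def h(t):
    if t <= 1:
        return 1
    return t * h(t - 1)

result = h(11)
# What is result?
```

h(11) = 11 * 10 * 9 * 8 * 7 * 6 * 5 * 4 * 3 * 2 * 1 = 39916800

Answer: 39916800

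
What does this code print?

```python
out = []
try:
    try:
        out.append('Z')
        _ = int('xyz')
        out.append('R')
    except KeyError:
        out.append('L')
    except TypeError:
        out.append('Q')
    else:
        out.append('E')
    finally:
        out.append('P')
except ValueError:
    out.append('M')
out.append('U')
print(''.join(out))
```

Execution trace: 'Z' (try body) → 'P' (finally) → 'M' (outer except ValueError) → 'U' (after the try/except). Output: ZPMU

Answer: ZPMU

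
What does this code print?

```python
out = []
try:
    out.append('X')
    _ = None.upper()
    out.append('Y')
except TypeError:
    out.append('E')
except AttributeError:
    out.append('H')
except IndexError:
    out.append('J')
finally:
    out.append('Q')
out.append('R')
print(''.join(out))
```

Execution trace: 'X' (try body) → 'H' (except AttributeError) → 'Q' (finally) → 'R' (after the try/except). Output: XHQR

Answer: XHQR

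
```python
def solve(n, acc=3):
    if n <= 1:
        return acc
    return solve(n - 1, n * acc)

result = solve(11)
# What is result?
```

Accumulator trace (n, acc): (11, 3) -> (10, 33) -> (9, 330) -> (8, 2970) -> (7, 23760) -> (6, 166320) -> (5, 997920) -> (4, 4989600) -> (3, 19958400) -> (2, 59875200) -> (1, 119750400) -> return 119750400

Answer: 119750400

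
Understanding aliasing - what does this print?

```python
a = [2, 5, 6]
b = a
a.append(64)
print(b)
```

Key concept: basic list aliasing.
Step by step:
`a = [2, 5, 6]` → a = [2, 5, 6]
`b = a` → b = [2, 5, 6] (same object as a)
`a.append(64)` → a = [2, 5, 6, 64] (same object as b); b = [2, 5, 6, 64] (same object as a)
`print(b)` → prints [2, 5, 6, 64]

Answer: [2, 5, 6, 64]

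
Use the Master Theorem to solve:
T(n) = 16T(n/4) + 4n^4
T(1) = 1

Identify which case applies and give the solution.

a=16, b=4, f(n)=4n^4. log_4(16) = 2. Since c=4 > 2 and the regularity condition holds (16(n/4)^4 = (16/4^4)n^4 with 16/4^4 < 1), Case 3 applies: T(n) = Θ(f(n)) = O(n^4).

Answer: O(n^4) - Case 3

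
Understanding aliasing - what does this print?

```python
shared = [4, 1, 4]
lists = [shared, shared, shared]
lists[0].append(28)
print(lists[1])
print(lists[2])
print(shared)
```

Key concept: list of same reference.
Step by step:
`shared = [4, 1, 4]` → shared = [4, 1, 4]
`lists = [shared, shared, shared]` → lists = [[4, 1, 4], [4, 1, 4], [4, 1, 4]]
`lists[0].append(28)` → shared = [4, 1, 4, 28]; lists = [[4, 1, 4, 28], [4, 1, 4, 28], [4, 1, 4, 28]]
`print(lists[1])` → prints [4, 1, 4, 28]
`print(lists[2])` → prints [4, 1, 4, 28]
`print(shared)` → prints [4, 1, 4, 28]

Answer:
[4, 1, 4, 28]
[4, 1, 4, 28]
[4, 1, 4, 28]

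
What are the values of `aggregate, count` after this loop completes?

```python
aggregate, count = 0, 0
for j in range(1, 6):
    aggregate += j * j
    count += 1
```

Sum of squares and count
`aggregate, count` takes the values: (0, 0) → (1, 0) → (1, 1) → (5, 1) → (5, 2) → (14, 2) → (14, 3) → (30, 3) → (30, 4) → (55, 4) → (55, 5)

Answer: 55, 5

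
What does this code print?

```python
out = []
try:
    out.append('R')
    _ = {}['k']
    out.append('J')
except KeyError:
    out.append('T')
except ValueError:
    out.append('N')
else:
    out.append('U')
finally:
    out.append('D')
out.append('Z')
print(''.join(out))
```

Execution trace: 'R' (try body) → 'T' (except KeyError) → 'D' (finally) → 'Z' (after the try/except). Output: RTDZ

Answer: RTDZ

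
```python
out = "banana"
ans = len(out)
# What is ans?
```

Trace:
`out = "banana"` → out = 'banana'
`ans = len(out)` → ans = 6
So ans = 6

Answer: 6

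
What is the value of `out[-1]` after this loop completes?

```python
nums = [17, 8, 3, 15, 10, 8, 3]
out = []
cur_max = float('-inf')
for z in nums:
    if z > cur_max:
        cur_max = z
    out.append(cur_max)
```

Running max ends at 17
`out` takes the values: [] → [17] → [17, 17] → [17, 17, 17] → [17, 17, 17, 17] → [17, 17, 17, 17, 17] → [17, 17, 17, 17, 17, 17] → [17, 17, 17, 17, 17, 17, 17]
So `out[-1]` = 17

Answer: 17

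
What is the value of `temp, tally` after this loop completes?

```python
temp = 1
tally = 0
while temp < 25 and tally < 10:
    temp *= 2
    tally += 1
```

Double until >= 25 or 10 iterations
`temp, tally` takes the values: (1, 0) → (2, 0) → (2, 1) → (4, 1) → (4, 2) → (8, 2) → (8, 3) → (16, 3) → (16, 4) → (32, 4) → (32, 5)

Answer: 32, 5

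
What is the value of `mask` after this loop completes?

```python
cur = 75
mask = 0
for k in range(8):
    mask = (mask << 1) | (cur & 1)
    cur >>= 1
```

Reverse lowest 8 bits of 75
`mask` takes the values: 0 → 1 → 3 → 6 → 13 → 26 → 52 → 105 → 210

Answer: 210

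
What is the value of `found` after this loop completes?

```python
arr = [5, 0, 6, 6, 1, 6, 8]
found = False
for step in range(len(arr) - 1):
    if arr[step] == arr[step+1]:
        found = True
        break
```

Check consecutive duplicates in [5, 0, 6, 6, 1, 6, 8]
`found` takes the values: False → True

Answer: True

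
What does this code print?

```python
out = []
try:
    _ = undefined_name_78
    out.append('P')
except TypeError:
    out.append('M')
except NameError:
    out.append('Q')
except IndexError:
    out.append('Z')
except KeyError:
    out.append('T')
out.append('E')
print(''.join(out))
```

Execution trace: 'Q' (except NameError) → 'E' (after the try/except). Output: QE

Answer: QE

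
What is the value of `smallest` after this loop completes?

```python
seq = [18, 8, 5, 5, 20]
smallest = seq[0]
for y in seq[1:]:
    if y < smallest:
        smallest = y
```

Minimum of [18, 8, 5, 5, 20]
`smallest` takes the values: 18 → 8 → 5

Answer: 5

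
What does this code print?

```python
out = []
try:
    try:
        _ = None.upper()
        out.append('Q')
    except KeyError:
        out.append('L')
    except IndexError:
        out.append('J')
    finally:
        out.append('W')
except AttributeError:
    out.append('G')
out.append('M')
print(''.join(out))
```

Execution trace: 'W' (finally) → 'G' (outer except AttributeError) → 'M' (after the try/except). Output: WGM

Answer: WGM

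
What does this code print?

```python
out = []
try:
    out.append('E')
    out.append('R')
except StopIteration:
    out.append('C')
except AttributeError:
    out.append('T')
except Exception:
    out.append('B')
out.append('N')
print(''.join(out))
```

Execution trace: 'E' (try body) → 'R' (try body, no exception) → 'N' (after the try/except). Output: ERN

Answer: ERN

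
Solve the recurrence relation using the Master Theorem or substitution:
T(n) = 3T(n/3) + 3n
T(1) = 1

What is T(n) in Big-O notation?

By Master Theorem: a=3, b=3, f(n)=3n. Since log_3(3) = 1 and f(n) = Θ(n^1), Case 2 applies. T(n) = O(n log n).

Answer: O(n log n)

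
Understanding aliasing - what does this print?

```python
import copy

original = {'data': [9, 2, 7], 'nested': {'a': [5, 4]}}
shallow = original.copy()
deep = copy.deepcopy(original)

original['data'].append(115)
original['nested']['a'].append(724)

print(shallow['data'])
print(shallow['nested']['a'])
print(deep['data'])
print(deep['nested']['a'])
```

Key concept: comparing shallow vs deep copy.
Step by step:
`original = {'data': [9, 2, 7], 'nested': {'a': [5, 4]}}` → original = {'data': [9, 2, 7], 'nested': {'a': [5, 4]}}
`shallow = original.copy()` → shallow = {'data': [9, 2, 7], 'nested': {'a': [5, 4]}}
`deep = copy.deepcopy(original)` → deep = {'data': [9, 2, 7], 'nested': {'a': [5, 4]}}
`original['data'].append(115)` → original = {'data': [9, 2, 7, 115], 'nested': {'a': [5, 4]}}; shallow = {'data': [9, 2, 7, 115], 'nested': {'a': [5, 4]}}
`original['nested']['a'].append(724)` → original = {'data': [9, 2, 7, 115], 'nested': {'a': [5, 4, 724]}}; shallow = {'data': [9, 2, 7, 115], 'nested': {'a': [5, 4, 724]}}
`print(shallow['data'])` → prints [9, 2, 7, 115]
`print(shallow['nested']['a'])` → prints [5, 4, 724]
`print(deep['data'])` → prints [9, 2, 7]
`print(deep['nested']['a'])` → prints [5, 4]

Answer:
[9, 2, 7, 115]
[5, 4, 724]
[9, 2, 7]
[5, 4]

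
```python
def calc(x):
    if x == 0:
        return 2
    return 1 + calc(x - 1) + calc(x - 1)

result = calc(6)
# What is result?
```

calc(x) = 1 + 2·calc(x-1), calc(0)=2. Closed form: (2+1)·2^6 - 1 = 191.

Answer: 191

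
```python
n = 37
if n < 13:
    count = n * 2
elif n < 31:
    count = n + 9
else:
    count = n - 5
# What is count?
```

Trace:
`n = 37` → n = 37
`if n < 13: ...` → n < 13 is False, n < 31 is False, take else branch → count = 32
So count = 32

Answer: 32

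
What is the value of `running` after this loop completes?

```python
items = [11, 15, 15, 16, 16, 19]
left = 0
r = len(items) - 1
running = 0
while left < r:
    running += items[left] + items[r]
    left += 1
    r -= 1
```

Sum of pairs from ends
`running` takes the values: 0 → 30 → 61 → 92

Answer: 92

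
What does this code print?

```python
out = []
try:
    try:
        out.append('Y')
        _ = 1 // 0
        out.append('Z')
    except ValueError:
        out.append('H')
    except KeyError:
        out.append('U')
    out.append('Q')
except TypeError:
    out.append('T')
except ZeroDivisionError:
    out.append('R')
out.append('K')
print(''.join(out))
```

Execution trace: 'Y' (inner try body) → 'R' (except ZeroDivisionError) → 'K' (after the try/except). Output: YRK

Answer: YRK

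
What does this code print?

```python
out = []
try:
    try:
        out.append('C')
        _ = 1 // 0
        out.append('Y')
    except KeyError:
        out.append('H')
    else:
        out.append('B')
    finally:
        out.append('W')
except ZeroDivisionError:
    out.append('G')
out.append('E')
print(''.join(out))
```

Execution trace: 'C' (try body) → 'W' (finally) → 'G' (outer except ZeroDivisionError) → 'E' (after the try/except). Output: CWGE

Answer: CWGE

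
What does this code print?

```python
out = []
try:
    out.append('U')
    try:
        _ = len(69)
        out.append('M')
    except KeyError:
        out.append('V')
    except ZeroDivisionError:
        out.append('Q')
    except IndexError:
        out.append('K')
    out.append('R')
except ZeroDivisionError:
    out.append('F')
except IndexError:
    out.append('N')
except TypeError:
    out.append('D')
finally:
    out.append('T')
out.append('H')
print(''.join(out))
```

Execution trace: 'U' (try body) → 'D' (except TypeError) → 'T' (finally) → 'H' (after the try/except). Output: UDTH

Answer: UDTH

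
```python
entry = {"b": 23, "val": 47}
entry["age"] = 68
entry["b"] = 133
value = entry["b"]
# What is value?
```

Trace:
`entry = {"b": 23, "val": 47}` → entry = {'b': 23, 'val': 47}
`entry["age"] = 68` → entry = {'b': 23, 'val': 47, 'age': 68}
`entry["b"] = 133` → entry = {'b': 133, 'val': 47, 'age': 68}
`value = entry["b"]` → value = 133
So value = 133

Answer: 133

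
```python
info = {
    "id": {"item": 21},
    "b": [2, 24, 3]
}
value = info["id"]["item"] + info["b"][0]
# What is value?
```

Trace:
`info = { ...` → info = {'id': {'item': 21}, 'b': [2, 24, 3]}
`value = info["id"]["item"] + info["b"][0]` → value = 23
So value = 23

Answer: 23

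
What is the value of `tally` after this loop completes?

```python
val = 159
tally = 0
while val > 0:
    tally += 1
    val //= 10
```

Count digits by repeated division by 10
`tally` takes the values: 0 → 1 → 2 → 3

Answer: 3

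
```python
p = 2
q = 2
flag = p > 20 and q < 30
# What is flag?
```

Trace:
`p = 2` → p = 2
`q = 2` → q = 2
`flag = p > 20 and q < 30` → flag = False
So flag = False

Answer: False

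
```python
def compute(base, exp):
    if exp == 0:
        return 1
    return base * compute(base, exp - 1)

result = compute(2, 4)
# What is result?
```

compute(2, 4) = 2 * 2 * 2 * 2 = 16

Answer: 16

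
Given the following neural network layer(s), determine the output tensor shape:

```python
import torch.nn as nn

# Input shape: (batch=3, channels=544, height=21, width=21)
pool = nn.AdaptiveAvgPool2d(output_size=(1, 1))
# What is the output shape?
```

Input: (3, 544, 21, 21) -> Output: (3, 544, 1, 1)

Answer: (3, 544, 1, 1)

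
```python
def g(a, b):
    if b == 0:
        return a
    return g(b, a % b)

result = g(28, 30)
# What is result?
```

g(28, 30) -> g(30, 28) -> g(28, 2) -> g(2, 0) -> 2

Answer: 2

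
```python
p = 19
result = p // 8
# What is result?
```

Trace:
`p = 19` → p = 19
`result = p // 8` → result = 2
So result = 2

Answer: 2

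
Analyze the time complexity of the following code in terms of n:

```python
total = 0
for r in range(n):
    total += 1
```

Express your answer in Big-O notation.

Each loop level contributes: n. Multiplying the contributions gives O(n).

Answer: O(n)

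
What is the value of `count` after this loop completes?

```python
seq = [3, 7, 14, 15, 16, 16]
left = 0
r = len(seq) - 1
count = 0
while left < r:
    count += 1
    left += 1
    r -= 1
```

Iterations until pointers meet (list length 6)
`count` takes the values: 0 → 1 → 2 → 3

Answer: 3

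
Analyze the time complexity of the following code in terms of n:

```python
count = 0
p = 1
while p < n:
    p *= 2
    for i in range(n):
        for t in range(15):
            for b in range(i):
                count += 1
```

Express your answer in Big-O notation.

Each loop level contributes: log n × n × 1 × n. Multiplying the contributions gives O(n^2 log n).

Answer: O(n^2 log n)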